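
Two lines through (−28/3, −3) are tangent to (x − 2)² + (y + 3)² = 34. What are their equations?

A line y − (−3) = m(x − (−28/3)) is tangent when its distance from (2, −3) is √34:
(34/3m − (0))² = 34(m² + 1)
25m² − 9 = 0, so m = 3/5 or m = −3/5.
Through (−28/3, −3) these give 3x − 5y = −13 and 3x + 5y = −43.

3x − 5y = −13 and 3x + 5y = −43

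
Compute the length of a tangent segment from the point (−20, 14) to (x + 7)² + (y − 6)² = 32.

The centre is (−7, 6) and r = 4√2. The square of the distance from P to the centre is 169 + 64 = 233.
By the tangent–radius right angle, tangent length = √(|PO|² − r²) = √201.

√201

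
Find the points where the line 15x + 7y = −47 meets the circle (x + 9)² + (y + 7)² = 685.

Substitute y = (−47 − 15x)/7:
274x² + 822x − 29592 = 0  ⟹  x² + 3x − 108 = 0
x = 9 or x = −12, giving (9, −26) and (−12, 19).

(−12, 19) and (9, −26)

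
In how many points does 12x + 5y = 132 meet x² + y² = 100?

0

Centre (0, 0), r² = 100. Distance² from centre to line = (−132)²/169 = 17424/169.
Since d² > r², the line lies outside the circle.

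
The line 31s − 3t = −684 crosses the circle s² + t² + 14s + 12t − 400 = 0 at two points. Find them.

Substitute t = (684 + 31s)/3:
970s² + 43650s + 488880 = 0  ⟹  s² + 45s + 504 = 0
s = −21 or s = −24, giving (−21, 11) and (−24, −20).

(−24, −20) and (−21, 11)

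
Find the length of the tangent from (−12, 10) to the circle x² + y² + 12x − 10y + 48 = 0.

The centre is (−6, 5) and r = √13. The square of the distance from P to the centre is 36 + 25 = 61.
The tangent meets the radius at right angles, so tangent² = |PO|² − r² = 61 − 13 = 48.

4√3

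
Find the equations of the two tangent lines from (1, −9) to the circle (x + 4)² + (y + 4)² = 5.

Let a tangent through (1, −9) have slope m. Its distance from (−4, −4) must equal √5:
[m·(−5) − (5)]² = 5(m² + 1)
2m² + 5m + 2 = 0, so m = −1/2 or m = −2.
With m = −1/2: x + 2y = −17. With m = −2: 2x + y = −7.

x + 2y = −17 and 2x + y = −7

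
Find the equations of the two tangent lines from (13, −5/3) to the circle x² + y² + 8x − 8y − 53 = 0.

Let a tangent through (13, −5/3) have slope m. Its distance from (−4, 4) must equal √85:
(−17m − (17/3))² = 85(m² + 1)
54m² + 51m − 14 = 0, so m = −7/6 or m = 2/9.
Through (13, −5/3) these give 7x + 6y = 81 and 2x − 9y = 41.

7x + 6y = 81 and 2x − 9y = 41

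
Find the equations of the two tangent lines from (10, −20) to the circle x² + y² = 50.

Let a tangent through (10, −20) have slope m. Its distance from (0, 0) must equal 5√2:
[m·(−10) − (20)]² = 50(m² + 1)
m² + 8m + 7 = 0, so m = −1 or m = −7.
With m = −1: x + y = −10. With m = −7: 7x + y = 50.

x + y = −10 and 7x + y = 50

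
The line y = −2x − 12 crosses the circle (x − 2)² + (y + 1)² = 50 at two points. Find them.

(−5, −2) and (−3, −6)

Substitute y = −2x − 12:
5x² + 40x + 75 = 0  ⟹  x² + 8x + 15 = 0
x = −3 or x = −5, giving (−3, −6) and (−5, −2).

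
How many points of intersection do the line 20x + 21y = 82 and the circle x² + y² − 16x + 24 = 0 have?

2

d² = (20·8 + 21·0 − (82))²/841 = 6084/841; r² = 40.
Since d² < r², the line cuts the circle twice.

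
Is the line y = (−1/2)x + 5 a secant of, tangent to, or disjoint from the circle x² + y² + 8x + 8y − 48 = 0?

d² = (1·(−4) + 2·(−4) − (10))²/5 = 484/5; r² = 80.
Since d² > r², the line lies outside the circle.

disjoint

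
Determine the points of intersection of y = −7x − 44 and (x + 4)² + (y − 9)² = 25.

From the line, y = −7x − 44. Substituting:
50x² + 750x + 2800 = 0  ⟹  x² + 15x + 56 = 0
x = −7 or x = −8, giving (−7, 5) and (−8, 12).

(−8, 12) and (−7, 5)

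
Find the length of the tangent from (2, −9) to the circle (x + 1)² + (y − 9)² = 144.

3√21

The centre is (−1, 9) and r = 12. The square of the distance from P to the centre is 9 + 324 = 333.
The tangent meets the radius at right angles, so tangent² = |PO|² − r² = 333 − 144 = 189.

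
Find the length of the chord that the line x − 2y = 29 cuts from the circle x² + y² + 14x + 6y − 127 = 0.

2√5

From the line, y = (−29 + x)/2. Substituting:
5x² + 10x − 15 = 0  ⟹  x² + 2x − 3 = 0
x = 1 or x = −3, giving (1, −14) and (−3, −16).
Chord length = distance between (1, −14) and (−3, −16) = √20 = 2√5.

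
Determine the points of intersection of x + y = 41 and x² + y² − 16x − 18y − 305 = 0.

From the line, y = −x + 41. Substituting:
2x² − 80x + 638 = 0  ⟹  x² − 40x + 319 = 0
x = 29 or x = 11, giving (29, 12) and (11, 30).

(11, 30) and (29, 12)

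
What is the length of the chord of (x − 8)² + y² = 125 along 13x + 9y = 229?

The distance from (8, 0) to the line is 125/√250, and r² = 125.
Chord = 2√(r² − d²) = 2·√(125/2) = 5√10.

5√10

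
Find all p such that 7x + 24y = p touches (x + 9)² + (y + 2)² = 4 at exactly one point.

For a tangent, require d(centre, line) = r = 2.
|7·(−9) + 24·(−2) − p| / √625 = 2
|p − (−111)| = 2·25, so p = −61 or p = −161.

p = −161 or p = −61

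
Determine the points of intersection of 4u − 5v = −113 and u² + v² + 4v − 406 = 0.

(−17, 9) and (−7, 17)

Substitute v = (113 + 4u)/5:
41u² + 984u + 4879 = 0  ⟹  u² + 24u + 119 = 0
u = −7 or u = −17, giving (−7, 17) and (−17, 9).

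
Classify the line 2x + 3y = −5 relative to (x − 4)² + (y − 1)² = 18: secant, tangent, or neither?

neither

d² = (2·4 + 3·1 − (−5))²/13 = 256/13; r² = 18.
Since d² > r², the line lies outside the circle.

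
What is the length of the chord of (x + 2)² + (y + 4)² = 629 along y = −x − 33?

23√2

Substitute y = −x − 33:
2x² + 62x + 216 = 0  ⟹  x² + 31x + 108 = 0
x = −4 or x = −27, giving (−4, −29) and (−27, −6).
Chord length = distance between (−4, −29) and (−27, −6) = √1058 = 23√2.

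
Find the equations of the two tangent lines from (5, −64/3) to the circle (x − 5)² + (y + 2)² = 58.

7x + 3y = −29 and 7x − 3y = 99

Write the tangent as mx − y + (−64/3 − m·(5)) = 0 and set its distance from the centre to √58:
(0m − (58/3))² = 58(m² + 1)
9m² − 49 = 0, so m = −7/3 or m = 7/3.
With m = −7/3: 7x + 3y = −29. With m = 7/3: 7x − 3y = 99.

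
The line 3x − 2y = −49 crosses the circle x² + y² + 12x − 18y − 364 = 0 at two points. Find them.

(−21, −7) and (3, 29)

Substitute y = (49 + 3x)/2:
13x² + 234x − 819 = 0  ⟹  x² + 18x − 63 = 0
x = 3 or x = −21, giving (3, 29) and (−21, −7).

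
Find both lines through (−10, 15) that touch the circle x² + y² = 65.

8x + y = −65 and 4x + 7y = 65

A line y − (15) = m(x − (−10)) is tangent when its distance from (0, 0) is √65:
[m·(10) − (−15)]² = 65(m² + 1)
7m² + 60m + 32 = 0, so m = −8 or m = −4/7.
Through (−10, 15) these give 8x + y = −65 and 4x + 7y = 65.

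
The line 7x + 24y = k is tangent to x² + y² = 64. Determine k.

k = −200 or k = 200

Tangency holds when the distance from the centre (0, 0) to the line equals the radius 8:
|7·0 + 24·0 − k| / √625 = 8
|k| = 8·25, so k = 200 or k = −200.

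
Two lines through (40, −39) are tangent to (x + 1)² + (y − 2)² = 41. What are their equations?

5x + 4y = 44 and 4x + 5y = −35

A line y − (−39) = m(x − (40)) is tangent when its distance from (−1, 2) is √41:
(−41m − (41))² = 41(m² + 1)
20m² + 41m + 20 = 0, so m = −5/4 or m = −4/5.
Through (40, −39) these give 5x + 4y = 44 and 4x + 5y = −35.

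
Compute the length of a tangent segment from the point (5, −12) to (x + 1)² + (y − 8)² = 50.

Centre (−1, 8), r² = 50. |PO|² = (6)² + (−20)² = 436.
Power of the point: PT² = |PO|² − r² = 386, so PT = √386.

√386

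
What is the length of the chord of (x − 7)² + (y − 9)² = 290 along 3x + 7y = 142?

4√58

Centre (7, 9), r² = 290. Perpendicular distance d from centre to line = |−58| / √58 = 58/√58.
Chord = 2√(r² − d²) = 2·√(232) = 4√58.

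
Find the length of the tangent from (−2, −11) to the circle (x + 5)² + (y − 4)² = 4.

√230

Centre (−5, 4), r² = 4. |PO|² = (3)² + (−15)² = 234.
Power of the point: PT² = |PO|² − r² = 230, so PT = √230.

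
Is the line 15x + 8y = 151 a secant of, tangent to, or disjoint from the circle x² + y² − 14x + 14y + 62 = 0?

tangent

Centre (7, −7), r² = 36. Distance² from centre to line = (−102)²/289 = 36.
Since d² = r², the line is tangent.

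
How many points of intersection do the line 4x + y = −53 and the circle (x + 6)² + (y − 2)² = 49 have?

Centre (−6, 2), r² = 49. Distance² from centre to line = (31)²/17 = 961/17.
Since d² > r², the line lies outside the circle.

0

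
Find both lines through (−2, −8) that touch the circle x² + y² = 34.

A line y − (−8) = m(x − (−2)) is tangent when its distance from (0, 0) is √34:
(2m − (8))² = 34(m² + 1)
15m² + 16m − 15 = 0, so m = 3/5 or m = −5/3.
Through (−2, −8) these give 3x − 5y = 34 and 5x + 3y = −34.

3x − 5y = 34 and 5x + 3y = −34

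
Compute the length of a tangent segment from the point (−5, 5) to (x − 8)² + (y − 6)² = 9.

√161

Centre (8, 6), r² = 9. |PO|² = (−13)² + (−1)² = 170.
Power of the point: PT² = |PO|² − r² = 161, so PT = √161.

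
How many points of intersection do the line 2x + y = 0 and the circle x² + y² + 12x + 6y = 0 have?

Substituting the line into the circle gives 5x² = 0.
Discriminant = (0)² − 4·5·(0) = 0.
A repeated root: the line is tangent.

1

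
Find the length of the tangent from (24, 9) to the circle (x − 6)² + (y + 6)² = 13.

Centre (6, −6), r² = 13. |PO|² = (18)² + (15)² = 549.
Power of the point: PT² = |PO|² − r² = 536, so PT = 2√134.

2√134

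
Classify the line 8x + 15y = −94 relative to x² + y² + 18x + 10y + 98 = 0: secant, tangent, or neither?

neither

Substituting the line into the circle gives 289x² + 4354x + 16786 = 0.
Discriminant = (4354)² − 4·289·(16786) = −447300 < 0.
No real roots: the line does not meet the circle.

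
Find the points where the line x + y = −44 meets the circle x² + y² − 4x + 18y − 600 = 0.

Substitute y = −x − 44:
2x² + 66x + 544 = 0  ⟹  x² + 33x + 272 = 0
x = −16 or x = −17, giving (−16, −28) and (−17, −27).

(−17, −27) and (−16, −28)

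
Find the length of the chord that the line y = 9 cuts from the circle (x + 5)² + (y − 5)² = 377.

38

Centre (−5, 5), r² = 377. Perpendicular distance d from centre to line = |−4| / √1 = 4.
Chord = 2√(r² − d²) = 2·√(361) = 38.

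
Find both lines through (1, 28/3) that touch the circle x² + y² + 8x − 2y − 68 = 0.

2x + 9y = 86 and 7x + 6y = 63

Let a tangent through (1, 28/3) have slope m. Its distance from (−4, 1) must equal √85:
[m·(−5) − (−25/3)]² = 85(m² + 1)
54m² + 75m + 14 = 0, so m = −2/9 or m = −7/6.
Through (1, 28/3) these give 2x + 9y = 86 and 7x + 6y = 63.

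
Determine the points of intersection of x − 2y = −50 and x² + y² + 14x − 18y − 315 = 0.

(−28, 11) and (4, 27)

From the line, y = (50 + x)/2. Substituting:
5x² + 120x − 560 = 0  ⟹  x² + 24x − 112 = 0
x = 4 or x = −28, giving (4, 27) and (−28, 11).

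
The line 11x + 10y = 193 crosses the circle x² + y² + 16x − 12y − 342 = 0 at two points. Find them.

From the line, y = (193 − 11x)/10. Substituting:
221x² − 1326x − 20111 = 0  ⟹  x² − 6x − 91 = 0
x = 13 or x = −7, giving (13, 5) and (−7, 27).

(−7, 27) and (13, 5)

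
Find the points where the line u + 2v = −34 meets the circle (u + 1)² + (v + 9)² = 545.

Substitute v = (−34 − u)/2:
5u² + 40u − 1920 = 0  ⟹  u² + 8u − 384 = 0
u = 16 or u = −24, giving (16, −25) and (−24, −5).

(−24, −5) and (16, −25)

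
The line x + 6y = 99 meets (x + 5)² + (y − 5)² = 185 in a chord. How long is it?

2√37

The distance from (−5, 5) to the line is 74/√37, and r² = 185.
Half the chord is √(r² − d²) = √(37), so the full chord is 2√37.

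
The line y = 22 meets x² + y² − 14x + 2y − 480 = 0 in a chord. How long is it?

Express y = 22 and substitute into the circle:
x² − 14x + 48 = 0
x = 8 or x = 6, giving (8, 22) and (6, 22).
|(8, 22) − (6, 22)| = √((2)² + (0)²) = 2.

2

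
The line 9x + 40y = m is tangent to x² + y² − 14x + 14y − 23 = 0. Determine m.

m = −668 or m = 234

Tangency holds when the distance from the centre (7, −7) to the line equals the radius 11:
|9·7 + 40·(−7) − m| / √1681 = 11
|m − (−217)| = 11·41, so m = 234 or m = −668.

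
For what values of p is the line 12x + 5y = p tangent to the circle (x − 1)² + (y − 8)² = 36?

p = −26 or p = 130

Tangency holds when the distance from the centre (1, 8) to the line equals the radius 6:
|12·1 + 5·8 − p| / √169 = 6
|p − (52)| = 6·13, so p = 130 or p = −26.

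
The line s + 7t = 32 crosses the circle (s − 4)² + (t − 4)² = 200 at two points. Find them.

(−10, 6) and (18, 2)

Substitute t = (32 − s)/7:
50s² − 400s − 9000 = 0  ⟹  s² − 8s − 180 = 0
s = 18 or s = −10, giving (18, 2) and (−10, 6).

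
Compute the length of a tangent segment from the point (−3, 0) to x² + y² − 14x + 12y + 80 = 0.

With centre O = (7, −6), |OP|² = 136 and r² = 5.
The tangent meets the radius at right angles, so tangent² = |PO|² − r² = 136 − 5 = 131.

√131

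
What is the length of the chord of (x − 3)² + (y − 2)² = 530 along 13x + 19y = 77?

2√530

Centre (3, 2), r² = 530. Perpendicular distance d from centre to line = |0| / √530 = 0/√530.
Half the chord is √(r² − d²) = √(530), so the full chord is 2√530.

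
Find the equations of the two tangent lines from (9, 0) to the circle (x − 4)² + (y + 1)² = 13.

3x − 2y = 27 and 2x + 3y = 18

A line y − (0) = m(x − (9)) is tangent when its distance from (4, −1) is √13:
[m·(−5) − (−1)]² = 13(m² + 1)
6m² − 5m − 6 = 0, so m = 3/2 or m = −2/3.
With m = 3/2: 3x − 2y = 27. With m = −2/3: 2x + 3y = 18.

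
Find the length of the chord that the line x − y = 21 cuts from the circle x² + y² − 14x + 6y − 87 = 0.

13√2

Centre (7, −3), r² = 145. Perpendicular distance d from centre to line = |−11| / √2 = 11/√2.
Chord = 2√(r² − d²) = 2·√(169/2) = 13√2.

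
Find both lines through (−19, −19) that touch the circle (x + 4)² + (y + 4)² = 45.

Write the tangent as mx − y + (−19 − m·(−19)) = 0 and set its distance from the centre to 3√5:
[m·(15) − (15)]² = 45(m² + 1)
2m² − 5m + 2 = 0, so m = 1/2 or m = 2.
With m = 1/2: x − 2y = 19. With m = 2: 2x − y = −19.

x − 2y = 19 and 2x − y = −19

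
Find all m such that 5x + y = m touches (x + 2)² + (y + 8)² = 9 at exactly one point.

For a tangent, require d(centre, line) = r = 3.
|5·(−2) + 1·(−8) − m| / √26 = 3
|m − (−18)| = 3√26.

m = −18 ± 3√26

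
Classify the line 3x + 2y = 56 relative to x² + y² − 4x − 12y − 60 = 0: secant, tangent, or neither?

neither

d² = (3·2 + 2·6 − (56))²/13 = 1444/13; r² = 100.
Since d² > r², the line lies outside the circle.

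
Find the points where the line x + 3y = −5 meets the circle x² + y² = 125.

Substitute y = (−5 − x)/3:
10x² + 10x − 1100 = 0  ⟹  x² + x − 110 = 0
x = 10 or x = −11, giving (10, −5) and (−11, 2).

(−11, 2) and (10, −5)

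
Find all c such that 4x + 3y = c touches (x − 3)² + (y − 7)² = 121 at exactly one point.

c = −22 or c = 88

Tangency holds when the distance from the centre (3, 7) to the line equals the radius 11:
|4·3 + 3·7 − c| / √25 = 11
|c − (33)| = 11·5, so c = 88 or c = −22.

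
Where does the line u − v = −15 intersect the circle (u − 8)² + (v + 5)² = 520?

From the line, v = u + 15. Substituting:
2u² + 24u − 56 = 0  ⟹  u² + 12u − 28 = 0
u = 2 or u = −14, giving (2, 17) and (−14, 1).

(−14, 1) and (2, 17)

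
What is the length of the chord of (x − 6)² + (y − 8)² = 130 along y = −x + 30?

Centre (6, 8), r² = 130. Perpendicular distance d from centre to line = |−16| / √2 = 16/√2.
Half the chord is √(r² − d²) = √(2), so the full chord is 2√2.

2√2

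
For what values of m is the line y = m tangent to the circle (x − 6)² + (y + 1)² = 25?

The line touches the circle iff its distance from (6, −1) is 5:
|0·6 + 1·(−1) − m| / √1 = 5
|m − (−1)| = 5, so m = 4 or m = −6.

m = −6 or m = 4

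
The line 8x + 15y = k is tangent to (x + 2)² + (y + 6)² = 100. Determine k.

k = −276 or k = 64

Tangency holds when the distance from the centre (−2, −6) to the line equals the radius 10:
|8·(−2) + 15·(−6) − k| / √289 = 10
|k − (−106)| = 10·17, so k = 64 or k = −276.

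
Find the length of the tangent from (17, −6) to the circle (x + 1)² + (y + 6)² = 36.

12√2

Centre (−1, −6), r² = 36. |PO|² = (18)² + (0)² = 324.
The tangent meets the radius at right angles, so tangent² = |PO|² − r² = 324 − 36 = 288.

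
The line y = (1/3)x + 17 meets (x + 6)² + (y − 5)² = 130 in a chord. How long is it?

From the line, y = (51 + x)/3. Substituting:
10x² + 180x + 450 = 0  ⟹  x² + 18x + 45 = 0
x = −3 or x = −15, giving (−3, 16) and (−15, 12).
|(−3, 16) − (−15, 12)| = √((12)² + (4)²) = 4√10.

4√10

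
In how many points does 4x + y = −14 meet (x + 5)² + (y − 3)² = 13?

Substituting the line into the circle gives 17x² + 146x + 301 = 0.
Δ = 21316 − 20468 = 848.
Two real roots: the line is a secant.

2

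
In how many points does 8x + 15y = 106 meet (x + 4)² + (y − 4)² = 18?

Substituting the line into the circle gives 289x² + 1064x + 1666 = 0.
Δ = 1132096 − 1925896 = −793800.
No real roots: the line does not meet the circle.

0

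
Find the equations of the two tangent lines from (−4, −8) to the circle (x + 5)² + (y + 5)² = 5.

x + 2y = −20 and 2x − y = 0

Write the tangent as mx − y + (−8 − m·(−4)) = 0 and set its distance from the centre to √5:
[m·(−1) − (3)]² = 5(m² + 1)
2m² − 3m − 2 = 0, so m = −1/2 or m = 2.
Through (−4, −8) these give x + 2y = −20 and 2x − y = 0.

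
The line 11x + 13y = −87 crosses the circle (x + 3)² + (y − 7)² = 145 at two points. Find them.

(−15, 6) and (−2, −5)

Express y = (−87 − 11x)/13 and substitute into the circle:
290x² + 4930x + 8700 = 0  ⟹  x² + 17x + 30 = 0
x = −2 or x = −15, giving (−2, −5) and (−15, 6).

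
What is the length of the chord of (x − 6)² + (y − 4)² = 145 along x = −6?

Centre (6, 4), r² = 145. Perpendicular distance d from centre to line = |12| / √1 = 12.
Half the chord is √(r² − d²) = √(1), so the full chord is 2.

2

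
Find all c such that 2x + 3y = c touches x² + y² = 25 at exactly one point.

c = ±5√13

Tangency holds when the distance from the centre (0, 0) to the line equals the radius 5:
|2·0 + 3·0 − c| / √13 = 5
|c| = 5√13.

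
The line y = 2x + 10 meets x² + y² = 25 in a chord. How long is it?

2√5

Substitute y = 2x + 10:
5x² + 40x + 75 = 0  ⟹  x² + 8x + 15 = 0
x = −3 or x = −5, giving (−3, 4) and (−5, 0).
|(−3, 4) − (−5, 0)| = √((2)² + (4)²) = 2√5.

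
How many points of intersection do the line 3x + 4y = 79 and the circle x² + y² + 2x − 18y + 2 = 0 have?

0

Substituting the line into the circle gives 25x² − 226x + 585 = 0.
Δ = 51076 − 58500 = −7424.
No real roots: the line does not meet the circle.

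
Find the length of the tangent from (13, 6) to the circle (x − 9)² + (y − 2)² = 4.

2√7

Centre (9, 2), r² = 4. |PO|² = (4)² + (4)² = 32.
By the tangent–radius right angle, tangent length = √(|PO|² − r²) = √28 = 2√7.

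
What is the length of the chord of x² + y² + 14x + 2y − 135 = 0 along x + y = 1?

The distance from (−7, −1) to the line is 9/√2, and r² = 185.
Chord = 2√(r² − d²) = 2·√(289/2) = 17√2.

17√2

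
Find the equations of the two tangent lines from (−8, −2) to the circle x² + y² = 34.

3x + 5y = −34 and 5x − 3y = −34

Let a tangent through (−8, −2) have slope m. Its distance from (0, 0) must equal √34:
(8m − (2))² = 34(m² + 1)
15m² − 16m − 15 = 0, so m = −3/5 or m = 5/3.
With m = −3/5: 3x + 5y = −34. With m = 5/3: 5x − 3y = −34.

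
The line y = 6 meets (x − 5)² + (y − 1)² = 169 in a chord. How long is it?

The distance from (5, 1) to the line is 5, and r² = 169.
Half the chord is √(r² − d²) = √(144), so the full chord is 24.

24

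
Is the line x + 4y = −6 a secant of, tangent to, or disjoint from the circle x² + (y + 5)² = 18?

Substituting the line into the circle gives 17x² − 28x − 92 = 0.
Discriminant = (−28)² − 4·17·(−92) = 7040 > 0.
Two real roots: the line is a secant.

secant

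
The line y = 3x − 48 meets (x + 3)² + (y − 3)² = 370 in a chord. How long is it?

Centre (−3, 3), r² = 370. Perpendicular distance d from centre to line = |−60| / √10 = 60/√10.
Half the chord is √(r² − d²) = √(10), so the full chord is 2√10.

2√10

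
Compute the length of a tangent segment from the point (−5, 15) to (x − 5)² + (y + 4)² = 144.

√317

Centre (5, −4), r² = 144. |PO|² = (−10)² + (19)² = 461.
By the tangent–radius right angle, tangent length = √(|PO|² − r²) = √317.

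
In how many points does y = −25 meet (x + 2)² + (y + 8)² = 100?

0

Centre (−2, −8), r² = 100. Distance² from centre to line = (17)² = 289.
Since d² > r², the line lies outside the circle.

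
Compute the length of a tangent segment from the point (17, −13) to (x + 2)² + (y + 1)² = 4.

Centre (−2, −1), r² = 4. |PO|² = (19)² + (−12)² = 505.
By the tangent–radius right angle, tangent length = √(|PO|² − r²) = √501.

√501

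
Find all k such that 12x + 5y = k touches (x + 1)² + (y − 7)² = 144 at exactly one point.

k = −133 or k = 179

The line touches the circle iff its distance from (−1, 7) is 12:
|12·(−1) + 5·7 − k| / √169 = 12
|k − (23)| = 12·13, so k = 179 or k = −133.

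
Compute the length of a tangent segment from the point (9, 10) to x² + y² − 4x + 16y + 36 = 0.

√341

Centre (2, −8), r² = 32. |PO|² = (7)² + (18)² = 373.
The tangent meets the radius at right angles, so tangent² = |PO|² − r² = 373 − 32 = 341.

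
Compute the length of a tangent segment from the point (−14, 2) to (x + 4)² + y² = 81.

√23

Centre (−4, 0), r² = 81. |PO|² = (−10)² + (2)² = 104.
Power of the point: PT² = |PO|² − r² = 23, so PT = √23.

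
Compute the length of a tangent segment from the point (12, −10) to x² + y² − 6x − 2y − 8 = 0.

2√46

With centre O = (3, 1), |OP|² = 202 and r² = 18.
Power of the point: PT² = |PO|² − r² = 184, so PT = 2√46.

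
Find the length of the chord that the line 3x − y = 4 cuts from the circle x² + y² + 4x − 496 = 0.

The distance from (−2, 0) to the line is 10/√10, and r² = 500.
Chord = 2√(r² − d²) = 2·√(490) = 14√10.

14√10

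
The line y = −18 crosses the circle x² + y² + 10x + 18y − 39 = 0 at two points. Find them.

(−13, −18) and (3, −18)

Substitute y = −18:
x² + 10x − 39 = 0
x = 3 or x = −13, giving (3, −18) and (−13, −18).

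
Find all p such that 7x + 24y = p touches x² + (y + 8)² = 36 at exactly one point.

The line touches the circle iff its distance from (0, −8) is 6:
|7·0 + 24·(−8) − p| / √625 = 6
|p − (−192)| = 6·25, so p = −42 or p = −342.

p = −342 or p = −42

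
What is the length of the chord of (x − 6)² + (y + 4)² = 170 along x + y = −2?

Express y = −x − 2 and substitute into the circle:
2x² − 16x − 130 = 0  ⟹  x² − 8x − 65 = 0
x = 13 or x = −5, giving (13, −15) and (−5, 3).
|(13, −15) − (−5, 3)| = √((18)² + (−18)²) = 18√2.

18√2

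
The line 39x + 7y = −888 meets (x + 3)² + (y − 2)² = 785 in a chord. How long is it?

The distance from (−3, 2) to the line is 785/√1570, and r² = 785.
Half the chord is √(r² − d²) = √(785/2), so the full chord is √1570.

√1570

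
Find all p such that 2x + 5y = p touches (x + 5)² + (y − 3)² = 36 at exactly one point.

The line touches the circle iff its distance from (−5, 3) is 6:
|2·(−5) + 5·3 − p| / √29 = 6
|p − (5)| = 6√29.

p = 5 ± 6√29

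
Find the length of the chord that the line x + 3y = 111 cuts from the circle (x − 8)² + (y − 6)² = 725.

√10

Centre (8, 6), r² = 725. Perpendicular distance d from centre to line = |−85| / √10 = 85/√10.
Chord = 2√(r² − d²) = 2·√(5/2) = √10.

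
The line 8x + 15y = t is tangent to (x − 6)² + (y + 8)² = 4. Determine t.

For a tangent, require d(centre, line) = r = 2.
|8·6 + 15·(−8) − t| / √289 = 2
|t − (−72)| = 2·17, so t = −38 or t = −106.

t = −106 or t = −38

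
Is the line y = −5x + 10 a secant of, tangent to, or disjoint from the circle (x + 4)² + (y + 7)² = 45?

d² = (5·(−4) + 1·(−7) − (10))²/26 = 1369/26; r² = 45.
Since d² > r², the line lies outside the circle.

disjoint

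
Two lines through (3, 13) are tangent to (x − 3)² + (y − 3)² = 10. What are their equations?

Let a tangent through (3, 13) have slope m. Its distance from (3, 3) must equal √10:
[m·(0) − (−10)]² = 10(m² + 1)
m² − 9 = 0, so m = −3 or m = 3.
Through (3, 13) these give 3x + y = 22 and 3x − y = −4.

3x + y = 22 and 3x − y = −4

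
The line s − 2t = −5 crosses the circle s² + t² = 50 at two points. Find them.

From the line, t = (5 + s)/2. Substituting:
5s² + 10s − 175 = 0  ⟹  s² + 2s − 35 = 0
s = 5 or s = −7, giving (5, 5) and (−7, −1).

(−7, −1) and (5, 5)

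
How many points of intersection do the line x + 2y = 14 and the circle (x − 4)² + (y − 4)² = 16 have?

2

Substituting the line into the circle gives 5x² − 44x + 36 = 0.
Discriminant = (−44)² − 4·5·(36) = 1216 > 0.
Two real roots: the line is a secant.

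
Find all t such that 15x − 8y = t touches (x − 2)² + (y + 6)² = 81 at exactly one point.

The line touches the circle iff its distance from (2, −6) is 9:
|15·2 − 8·(−6) − t| / √289 = 9
|t − (78)| = 9·17, so t = 231 or t = −75.

t = −75 or t = 231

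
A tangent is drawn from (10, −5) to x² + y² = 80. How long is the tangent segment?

With centre O = (0, 0), |OP|² = 125 and r² = 80.
Power of the point: PT² = |PO|² − r² = 45, so PT = 3√5.

3√5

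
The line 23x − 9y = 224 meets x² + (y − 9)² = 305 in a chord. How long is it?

√610

Centre (0, 9), r² = 305. Perpendicular distance d from centre to line = |−305| / √610 = 305/√610.
Half the chord is √(r² − d²) = √(305/2), so the full chord is √610.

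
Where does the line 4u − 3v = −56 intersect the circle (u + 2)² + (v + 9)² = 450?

(−23, −12) and (−5, 12)

Express v = (56 + 4u)/3 and substitute into the circle:
25u² + 700u + 2875 = 0  ⟹  u² + 28u + 115 = 0
u = −5 or u = −23, giving (−5, 12) and (−23, −12).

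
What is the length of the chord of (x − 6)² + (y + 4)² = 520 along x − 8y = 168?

4√65

Substitute y = (−168 + x)/8:
65x² − 1040x − 12480 = 0  ⟹  x² − 16x − 192 = 0
x = 24 or x = −8, giving (24, −18) and (−8, −22).
Chord length = distance between (24, −18) and (−8, −22) = √1040 = 4√65.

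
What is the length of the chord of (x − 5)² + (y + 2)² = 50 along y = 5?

The distance from (5, −2) to the line is 7, and r² = 50.
Chord = 2√(r² − d²) = 2·√(1) = 2.

2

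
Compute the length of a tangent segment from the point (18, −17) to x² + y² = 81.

2√133

With centre O = (0, 0), |OP|² = 613 and r² = 81.
The tangent meets the radius at right angles, so tangent² = |PO|² − r² = 613 − 81 = 532.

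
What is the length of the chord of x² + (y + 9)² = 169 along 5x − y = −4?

5√26

The distance from (0, −9) to the line is 13/√26, and r² = 169.
Chord = 2√(r² − d²) = 2·√(325/2) = 5√26.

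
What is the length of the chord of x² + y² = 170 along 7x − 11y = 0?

2√170

From the line, y = (7x)/11. Substituting:
170x² − 20570 = 0  ⟹  x² − 121 = 0
x = 11 or x = −11, giving (11, 7) and (−11, −7).
|(11, 7) − (−11, −7)| = √((22)² + (14)²) = 2√170.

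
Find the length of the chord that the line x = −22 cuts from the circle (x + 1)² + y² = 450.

6

Centre (−1, 0), r² = 450. Perpendicular distance d from centre to line = |21| / √1 = 21.
Chord = 2√(r² − d²) = 2·√(9) = 6.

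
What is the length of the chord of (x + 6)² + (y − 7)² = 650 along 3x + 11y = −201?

2√130

The distance from (−6, 7) to the line is 260/√130, and r² = 650.
Chord = 2√(r² − d²) = 2·√(130) = 2√130.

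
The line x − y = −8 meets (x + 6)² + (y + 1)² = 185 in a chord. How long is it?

The distance from (−6, −1) to the line is 3/√2, and r² = 185.
Chord = 2√(r² − d²) = 2·√(361/2) = 19√2.

19√2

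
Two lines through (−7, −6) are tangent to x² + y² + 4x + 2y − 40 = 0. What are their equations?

Let a tangent through (−7, −6) have slope m. Its distance from (−2, −1) must equal 3√5:
[m·(5) − (5)]² = 45(m² + 1)
2m² + 5m + 2 = 0, so m = −1/2 or m = −2.
With m = −1/2: x + 2y = −19. With m = −2: 2x + y = −20.

x + 2y = −19 and 2x + y = −20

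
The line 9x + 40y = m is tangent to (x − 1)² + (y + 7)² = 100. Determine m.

m = −681 or m = 139

For a tangent, require d(centre, line) = r = 10.
|9·1 + 40·(−7) − m| / √1681 = 10
|m − (−271)| = 10·41, so m = 139 or m = −681.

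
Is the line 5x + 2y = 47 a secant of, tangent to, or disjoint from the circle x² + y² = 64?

disjoint

Centre (0, 0), r² = 64. Distance² from centre to line = (−47)²/29 = 2209/29.
Since d² > r², the line lies outside the circle.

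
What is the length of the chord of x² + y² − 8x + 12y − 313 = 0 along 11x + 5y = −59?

Centre (4, −6), r² = 365. Perpendicular distance d from centre to line = |73| / √146 = 73/√146.
Half the chord is √(r² − d²) = √(657/2), so the full chord is 3√146.

3√146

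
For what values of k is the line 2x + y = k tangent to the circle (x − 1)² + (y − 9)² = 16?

k = 11 ± 4√5

For a tangent, require d(centre, line) = r = 4.
|2·1 + 1·9 − k| / √5 = 4
|k − (11)| = 4√5.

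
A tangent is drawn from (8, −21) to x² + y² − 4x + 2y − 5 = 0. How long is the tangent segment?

√426

With centre O = (2, −1), |OP|² = 436 and r² = 10.
Power of the point: PT² = |PO|² − r² = 426, so PT = √426.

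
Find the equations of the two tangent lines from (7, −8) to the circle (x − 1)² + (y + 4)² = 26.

A line y − (−8) = m(x − (7)) is tangent when its distance from (1, −4) is √26:
[m·(−6) − (4)]² = 26(m² + 1)
5m² + 24m − 5 = 0, so m = −5 or m = 1/5.
Through (7, −8) these give 5x + y = 27 and x − 5y = 47.

5x + y = 27 and x − 5y = 47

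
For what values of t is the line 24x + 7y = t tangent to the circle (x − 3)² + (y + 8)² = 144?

The line touches the circle iff its distance from (3, −8) is 12:
|24·3 + 7·(−8) − t| / √625 = 12
|t − (16)| = 12·25, so t = 316 or t = −284.

t = −284 or t = 316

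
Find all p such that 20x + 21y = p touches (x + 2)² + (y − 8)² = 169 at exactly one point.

For a tangent, require d(centre, line) = r = 13.
|20·(−2) + 21·8 − p| / √841 = 13
|p − (128)| = 13·29, so p = 505 or p = −249.

p = −249 or p = 505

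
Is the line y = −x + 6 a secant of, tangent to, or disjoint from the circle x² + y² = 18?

Substituting the line into the circle gives 2x² − 12x + 18 = 0.
Discriminant = (−12)² − 4·2·(18) = 0.
A repeated root: the line is tangent.

tangent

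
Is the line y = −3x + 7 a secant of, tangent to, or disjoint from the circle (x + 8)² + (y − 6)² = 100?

secant

d² = (3·(−8) + 1·6 − (7))²/10 = 125/2; r² = 100.
Since d² < r², the line cuts the circle twice.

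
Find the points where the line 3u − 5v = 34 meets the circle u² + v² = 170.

(−7, −11) and (13, 1)

Express v = (−34 + 3u)/5 and substitute into the circle:
34u² − 204u − 3094 = 0  ⟹  u² − 6u − 91 = 0
u = 13 or u = −7, giving (13, 1) and (−7, −11).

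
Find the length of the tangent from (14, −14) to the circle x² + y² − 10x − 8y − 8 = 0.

2√89

Centre (5, 4), r² = 49. |PO|² = (9)² + (−18)² = 405.
The tangent meets the radius at right angles, so tangent² = |PO|² − r² = 405 − 49 = 356.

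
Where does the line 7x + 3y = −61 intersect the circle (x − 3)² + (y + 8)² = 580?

(−13, 10) and (5, −32)

Express y = (−61 − 7x)/3 and substitute into the circle:
58x² + 464x − 3770 = 0  ⟹  x² + 8x − 65 = 0
x = 5 or x = −13, giving (5, −32) and (−13, 10).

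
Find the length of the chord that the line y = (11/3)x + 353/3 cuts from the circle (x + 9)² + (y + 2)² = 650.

The distance from (−9, −2) to the line is 260/√130, and r² = 650.
Half the chord is √(r² − d²) = √(130), so the full chord is 2√130.

2√130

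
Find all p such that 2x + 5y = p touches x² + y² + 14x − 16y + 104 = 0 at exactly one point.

p = 26 ± 3√29

For a tangent, require d(centre, line) = r = 3.
|2·(−7) + 5·8 − p| / √29 = 3
|p − (26)| = 3√29.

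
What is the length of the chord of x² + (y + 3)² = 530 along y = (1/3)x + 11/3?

Express y = (11 + x)/3 and substitute into the circle:
10x² + 40x − 4370 = 0  ⟹  x² + 4x − 437 = 0
x = 19 or x = −23, giving (19, 10) and (−23, −4).
Chord length = distance between (19, 10) and (−23, −4) = √1960 = 14√10.

14√10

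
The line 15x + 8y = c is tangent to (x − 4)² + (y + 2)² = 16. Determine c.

c = −24 or c = 112

For a tangent, require d(centre, line) = r = 4.
|15·4 + 8·(−2) − c| / √289 = 4
|c − (44)| = 4·17, so c = 112 or c = −24.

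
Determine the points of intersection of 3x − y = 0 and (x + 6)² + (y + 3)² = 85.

(−4, −12) and (1, 3)

Express y = 3x and substitute into the circle:
10x² + 30x − 40 = 0  ⟹  x² + 3x − 4 = 0
x = 1 or x = −4, giving (1, 3) and (−4, −12).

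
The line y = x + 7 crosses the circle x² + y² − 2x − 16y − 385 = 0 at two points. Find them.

(−14, −7) and (16, 23)

From the line, y = x + 7. Substituting:
2x² − 4x − 448 = 0  ⟹  x² − 2x − 224 = 0
x = 16 or x = −14, giving (16, 23) and (−14, −7).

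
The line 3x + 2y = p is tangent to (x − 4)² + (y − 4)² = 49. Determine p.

Tangency holds when the distance from the centre (4, 4) to the line equals the radius 7:
|3·4 + 2·4 − p| / √13 = 7
|p − (20)| = 7√13.

p = 20 ± 7√13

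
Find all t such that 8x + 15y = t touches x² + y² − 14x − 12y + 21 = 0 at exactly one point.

Tangency holds when the distance from the centre (7, 6) to the line equals the radius 8:
|8·7 + 15·6 − t| / √289 = 8
|t − (146)| = 8·17, so t = 282 or t = 10.

t = 10 or t = 282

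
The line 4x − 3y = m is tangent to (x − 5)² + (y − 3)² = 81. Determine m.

Tangency holds when the distance from the centre (5, 3) to the line equals the radius 9:
|4·5 − 3·3 − m| / √25 = 9
|m − (11)| = 9·5, so m = 56 or m = −34.

m = −34 or m = 56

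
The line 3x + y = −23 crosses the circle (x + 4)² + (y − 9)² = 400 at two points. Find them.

From the line, y = −3x − 23. Substituting:
10x² + 200x + 640 = 0  ⟹  x² + 20x + 64 = 0
x = −4 or x = −16, giving (−4, −11) and (−16, 25).

(−16, 25) and (−4, −11)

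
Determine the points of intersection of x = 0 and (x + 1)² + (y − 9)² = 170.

The line gives x = 0. Substituting into the circle:
y² − 18y − 88 = 0
y = 22 or y = −4, giving (0, 22) and (0, −4).

(0, −4) and (0, 22)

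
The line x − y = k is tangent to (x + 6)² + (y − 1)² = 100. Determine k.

k = −7 ± 10√2

Tangency holds when the distance from the centre (−6, 1) to the line equals the radius 10:
|1·(−6) − 1·1 − k| / √2 = 10
|k − (−7)| = 10√2.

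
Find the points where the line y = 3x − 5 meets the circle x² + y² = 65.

(−1, −8) and (4, 7)

Substitute y = 3x − 5:
10x² − 30x − 40 = 0  ⟹  x² − 3x − 4 = 0
x = 4 or x = −1, giving (4, 7) and (−1, −8).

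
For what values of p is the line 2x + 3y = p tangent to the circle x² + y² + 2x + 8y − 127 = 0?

For a tangent, require d(centre, line) = r = 12.
|2·(−1) + 3·(−4) − p| / √13 = 12
|p − (−14)| = 12√13.

p = −14 ± 12√13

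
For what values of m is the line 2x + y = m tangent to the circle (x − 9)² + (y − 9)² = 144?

m = 27 ± 12√5

For a tangent, require d(centre, line) = r = 12.
|2·9 + 1·9 − m| / √5 = 12
|m − (27)| = 12√5.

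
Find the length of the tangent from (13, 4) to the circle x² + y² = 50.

3√15

With centre O = (0, 0), |OP|² = 185 and r² = 50.
Power of the point: PT² = |PO|² − r² = 135, so PT = 3√15.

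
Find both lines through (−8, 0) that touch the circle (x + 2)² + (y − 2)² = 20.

x + 2y = −8 and 2x − y = −16

Write the tangent as mx − y + (0 − m·(−8)) = 0 and set its distance from the centre to 2√5:
[m·(6) − (2)]² = 20(m² + 1)
2m² − 3m − 2 = 0, so m = −1/2 or m = 2.
With m = −1/2: x + 2y = −8. With m = 2: 2x − y = −16.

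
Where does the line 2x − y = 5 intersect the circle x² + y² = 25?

From the line, y = 2x − 5. Substituting:
5x² − 20x = 0  ⟹  x² − 4x = 0
x = 4 or x = 0, giving (4, 3) and (0, −5).

(0, −5) and (4, 3)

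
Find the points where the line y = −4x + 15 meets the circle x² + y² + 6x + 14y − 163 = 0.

From the line, y = −4x + 15. Substituting:
17x² − 170x + 272 = 0  ⟹  x² − 10x + 16 = 0
x = 8 or x = 2, giving (8, −17) and (2, 7).

(2, 7) and (8, −17)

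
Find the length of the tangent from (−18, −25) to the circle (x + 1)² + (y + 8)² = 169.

√409

Centre (−1, −8), r² = 169. |PO|² = (−17)² + (−17)² = 578.
The tangent meets the radius at right angles, so tangent² = |PO|² − r² = 578 − 169 = 409.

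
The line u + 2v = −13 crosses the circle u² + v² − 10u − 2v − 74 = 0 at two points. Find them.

Substitute v = (−13 − u)/2:
5u² − 10u − 75 = 0  ⟹  u² − 2u − 15 = 0
u = 5 or u = −3, giving (5, −9) and (−3, −5).

(−3, −5) and (5, −9)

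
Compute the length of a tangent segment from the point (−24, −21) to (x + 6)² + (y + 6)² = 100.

Centre (−6, −6), r² = 100. |PO|² = (−18)² + (−15)² = 549.
The tangent meets the radius at right angles, so tangent² = |PO|² − r² = 549 − 100 = 449.

√449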